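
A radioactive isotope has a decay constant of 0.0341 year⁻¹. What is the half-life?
t½ = ln(2)/λ = 20.33 years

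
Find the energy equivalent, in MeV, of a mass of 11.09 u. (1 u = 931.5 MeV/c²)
E = mc² = 10330 MeV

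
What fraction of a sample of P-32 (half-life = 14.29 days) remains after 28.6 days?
N/N₀ = (1/2)^(t/t½) = 0.2498 = 25%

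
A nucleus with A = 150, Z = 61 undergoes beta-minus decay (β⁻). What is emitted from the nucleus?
β⁻: electron (e⁻) + antineutrino (ν̄ₑ)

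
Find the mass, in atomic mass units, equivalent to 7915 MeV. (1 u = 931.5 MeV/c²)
m = E/c² = 8.497 u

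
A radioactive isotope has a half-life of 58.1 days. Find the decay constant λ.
λ = ln(2)/t½ = 0.01193 day⁻¹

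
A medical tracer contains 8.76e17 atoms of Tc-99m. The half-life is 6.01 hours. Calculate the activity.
A = λN = 1.01e17 decays/hour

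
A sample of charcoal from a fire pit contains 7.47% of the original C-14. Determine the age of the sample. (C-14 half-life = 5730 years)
Age = t½ × log₂(1/ratio) = 21450 years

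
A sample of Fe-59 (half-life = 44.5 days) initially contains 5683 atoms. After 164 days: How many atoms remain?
N = N₀(1/2)^(t/t½) = 441.7 atoms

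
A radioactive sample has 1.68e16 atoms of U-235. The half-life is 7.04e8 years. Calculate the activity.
A = λN = 1.654e7 decays/year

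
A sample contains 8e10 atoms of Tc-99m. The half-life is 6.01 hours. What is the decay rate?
A = λN = 9.227e9 decays/hour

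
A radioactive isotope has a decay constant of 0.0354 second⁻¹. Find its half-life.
t½ = ln(2)/λ = 19.58 seconds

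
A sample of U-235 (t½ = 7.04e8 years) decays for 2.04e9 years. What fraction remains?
N/N₀ = (1/2)^(t/t½) = 0.1342 = 13.4%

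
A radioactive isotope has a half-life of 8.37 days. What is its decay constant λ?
λ = ln(2)/t½ = 0.08281 day⁻¹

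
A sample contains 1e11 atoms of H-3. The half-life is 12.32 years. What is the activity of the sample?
A = λN = 5.626e9 decays/year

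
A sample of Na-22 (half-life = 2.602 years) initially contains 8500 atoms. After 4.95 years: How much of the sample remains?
N = N₀(1/2)^(t/t½) = 2274 atoms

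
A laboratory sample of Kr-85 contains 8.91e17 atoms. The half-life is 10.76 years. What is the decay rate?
A = λN = 5.74e16 decays/year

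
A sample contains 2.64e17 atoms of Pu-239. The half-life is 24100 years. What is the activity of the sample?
A = λN = 7.593e12 decays/year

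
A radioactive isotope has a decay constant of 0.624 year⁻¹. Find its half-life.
t½ = ln(2)/λ = 1.111 years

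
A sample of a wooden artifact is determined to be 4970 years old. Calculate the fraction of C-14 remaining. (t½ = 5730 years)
N/N₀ = (1/2)^(t/t½) = 0.5481 = 54.8%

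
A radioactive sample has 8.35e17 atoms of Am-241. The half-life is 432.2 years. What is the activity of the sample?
A = λN = 1.339e15 decays/year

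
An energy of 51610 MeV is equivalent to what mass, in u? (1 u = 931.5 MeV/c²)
m = E/c² = 55.41 u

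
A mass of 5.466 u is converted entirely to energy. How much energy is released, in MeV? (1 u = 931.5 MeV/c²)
E = mc² = 5092 MeV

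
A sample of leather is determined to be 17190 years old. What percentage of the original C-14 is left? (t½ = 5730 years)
N/N₀ = (1/2)^(t/t½) = 0.125 = 12.5%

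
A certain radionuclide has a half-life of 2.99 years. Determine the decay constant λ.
λ = ln(2)/t½ = 0.2318 year⁻¹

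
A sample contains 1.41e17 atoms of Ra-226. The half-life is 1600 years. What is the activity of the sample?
A = λN = 6.108e13 decays/year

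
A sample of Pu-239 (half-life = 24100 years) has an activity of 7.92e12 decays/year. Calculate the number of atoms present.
N = A/λ = 2.754e17 atoms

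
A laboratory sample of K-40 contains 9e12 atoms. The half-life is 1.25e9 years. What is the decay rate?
A = λN = 4991 decays/year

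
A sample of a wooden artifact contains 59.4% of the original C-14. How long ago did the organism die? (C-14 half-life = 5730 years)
Age = t½ × log₂(1/ratio) = 4306 years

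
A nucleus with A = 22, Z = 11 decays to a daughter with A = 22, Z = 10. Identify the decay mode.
ΔA = 0, ΔZ = -1 ⇒ beta-plus decay (β⁺) or electron capture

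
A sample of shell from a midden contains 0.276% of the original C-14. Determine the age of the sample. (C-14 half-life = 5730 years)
Age = t½ × log₂(1/ratio) = 48710 years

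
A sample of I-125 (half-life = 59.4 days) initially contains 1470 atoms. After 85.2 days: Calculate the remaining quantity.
N = N₀(1/2)^(t/t½) = 543.9 atoms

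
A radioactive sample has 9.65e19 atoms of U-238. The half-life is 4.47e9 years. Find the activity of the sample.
A = λN = 1.496e10 decays/year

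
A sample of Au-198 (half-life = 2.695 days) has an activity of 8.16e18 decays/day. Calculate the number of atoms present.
N = A/λ = 3.173e19 atoms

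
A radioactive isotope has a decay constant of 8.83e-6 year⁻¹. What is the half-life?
t½ = ln(2)/λ = 78500 years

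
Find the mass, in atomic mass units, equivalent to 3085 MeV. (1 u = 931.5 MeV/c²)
m = E/c² = 3.312 u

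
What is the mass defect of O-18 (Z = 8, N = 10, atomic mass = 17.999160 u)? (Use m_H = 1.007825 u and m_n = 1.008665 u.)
Δm = Z·m_H + N·m_n − M = 0.1501 u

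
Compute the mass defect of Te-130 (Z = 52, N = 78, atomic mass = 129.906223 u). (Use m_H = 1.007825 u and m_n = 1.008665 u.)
Δm = Z·m_H + N·m_n − M = 1.177 u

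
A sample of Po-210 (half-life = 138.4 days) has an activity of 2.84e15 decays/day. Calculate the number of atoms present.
N = A/λ = 5.671e17 atoms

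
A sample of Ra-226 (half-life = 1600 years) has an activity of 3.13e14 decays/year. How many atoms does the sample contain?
N = A/λ = 7.225e17 atoms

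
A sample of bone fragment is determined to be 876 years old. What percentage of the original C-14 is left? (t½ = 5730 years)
N/N₀ = (1/2)^(t/t½) = 0.8995 = 89.9%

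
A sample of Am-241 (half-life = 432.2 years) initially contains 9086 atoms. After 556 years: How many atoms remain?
N = N₀(1/2)^(t/t½) = 3725 atoms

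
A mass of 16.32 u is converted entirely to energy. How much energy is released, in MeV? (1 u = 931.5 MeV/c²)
E = mc² = 15200 MeV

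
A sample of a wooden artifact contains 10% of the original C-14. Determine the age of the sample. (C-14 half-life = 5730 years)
Age = t½ × log₂(1/ratio) = 19030 years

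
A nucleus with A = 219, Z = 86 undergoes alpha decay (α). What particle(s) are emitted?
α particle = ⁴₂He (2 protons + 2 neutrons)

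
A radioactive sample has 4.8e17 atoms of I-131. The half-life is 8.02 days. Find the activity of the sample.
A = λN = 4.149e16 decays/day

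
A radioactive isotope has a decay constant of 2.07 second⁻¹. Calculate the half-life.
t½ = ln(2)/λ = 0.3349 seconds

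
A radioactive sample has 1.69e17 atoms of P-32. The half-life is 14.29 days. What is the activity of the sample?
A = λN = 8.197e15 decays/day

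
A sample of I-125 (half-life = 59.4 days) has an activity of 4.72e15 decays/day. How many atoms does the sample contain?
N = A/λ = 4.045e17 atoms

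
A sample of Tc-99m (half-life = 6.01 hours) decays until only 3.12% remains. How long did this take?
t = t½ × log₂(N₀/N) = 30.06 hours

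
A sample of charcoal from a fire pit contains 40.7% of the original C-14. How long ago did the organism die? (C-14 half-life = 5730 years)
Age = t½ × log₂(1/ratio) = 7431 years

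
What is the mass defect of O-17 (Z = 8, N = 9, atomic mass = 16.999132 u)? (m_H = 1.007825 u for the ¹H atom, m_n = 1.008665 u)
Δm = Z·m_H + N·m_n − M = 0.1415 u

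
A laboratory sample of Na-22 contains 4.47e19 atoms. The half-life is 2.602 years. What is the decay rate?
A = λN = 1.191e19 decays/year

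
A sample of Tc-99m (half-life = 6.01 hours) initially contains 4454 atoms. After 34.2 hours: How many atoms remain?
N = N₀(1/2)^(t/t½) = 86.25 atoms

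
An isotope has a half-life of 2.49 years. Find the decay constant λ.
λ = ln(2)/t½ = 0.2784 year⁻¹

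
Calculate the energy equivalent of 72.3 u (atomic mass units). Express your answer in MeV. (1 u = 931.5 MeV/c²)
E = mc² = 67350 MeV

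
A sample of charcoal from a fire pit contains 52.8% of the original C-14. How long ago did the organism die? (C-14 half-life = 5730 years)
Age = t½ × log₂(1/ratio) = 5280 years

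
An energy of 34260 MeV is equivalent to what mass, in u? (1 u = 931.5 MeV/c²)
m = E/c² = 36.78 u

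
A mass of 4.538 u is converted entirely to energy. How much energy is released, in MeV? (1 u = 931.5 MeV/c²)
E = mc² = 4227 MeV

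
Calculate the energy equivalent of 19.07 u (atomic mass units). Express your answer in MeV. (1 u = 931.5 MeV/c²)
E = mc² = 17760 MeV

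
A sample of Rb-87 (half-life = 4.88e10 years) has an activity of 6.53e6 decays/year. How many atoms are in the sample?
N = A/λ = 4.597e17 atoms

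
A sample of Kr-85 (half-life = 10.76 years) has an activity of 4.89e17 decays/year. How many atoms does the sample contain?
N = A/λ = 7.591e18 atoms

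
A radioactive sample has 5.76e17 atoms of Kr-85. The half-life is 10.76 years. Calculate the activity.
A = λN = 3.711e16 decays/year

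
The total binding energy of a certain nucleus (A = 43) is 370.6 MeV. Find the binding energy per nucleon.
B.E./A = 370.6/43 = 8.619 MeV/nucleon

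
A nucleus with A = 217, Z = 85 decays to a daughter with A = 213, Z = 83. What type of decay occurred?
ΔA = -4, ΔZ = -2 ⇒ alpha decay (α)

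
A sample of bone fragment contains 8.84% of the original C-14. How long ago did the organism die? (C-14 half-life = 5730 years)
Age = t½ × log₂(1/ratio) = 20050 years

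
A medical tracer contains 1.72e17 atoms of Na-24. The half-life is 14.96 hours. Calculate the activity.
A = λN = 7.969e15 decays/hour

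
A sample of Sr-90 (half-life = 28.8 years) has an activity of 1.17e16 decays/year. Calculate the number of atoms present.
N = A/λ = 4.861e17 atoms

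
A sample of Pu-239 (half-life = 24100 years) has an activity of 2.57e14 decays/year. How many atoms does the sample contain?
N = A/λ = 8.936e18 atoms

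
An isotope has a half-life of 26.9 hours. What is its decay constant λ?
λ = ln(2)/t½ = 0.02577 hour⁻¹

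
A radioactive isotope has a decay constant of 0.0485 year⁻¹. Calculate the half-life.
t½ = ln(2)/λ = 14.29 years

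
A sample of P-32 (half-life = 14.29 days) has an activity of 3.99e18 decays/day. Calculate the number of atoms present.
N = A/λ = 8.226e19 atoms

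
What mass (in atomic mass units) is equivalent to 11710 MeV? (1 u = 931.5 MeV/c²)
m = E/c² = 12.57 u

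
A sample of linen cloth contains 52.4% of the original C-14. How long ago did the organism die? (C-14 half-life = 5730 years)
Age = t½ × log₂(1/ratio) = 5342 years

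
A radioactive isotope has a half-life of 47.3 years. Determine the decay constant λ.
λ = ln(2)/t½ = 0.01465 year⁻¹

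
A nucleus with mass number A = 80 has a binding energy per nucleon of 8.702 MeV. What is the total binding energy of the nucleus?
B.E. = 8.702 × 80 = 696.2 MeV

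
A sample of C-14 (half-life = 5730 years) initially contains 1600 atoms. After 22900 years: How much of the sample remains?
N = N₀(1/2)^(t/t½) = 100.2 atoms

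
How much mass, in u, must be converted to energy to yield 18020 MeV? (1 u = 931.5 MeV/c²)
m = E/c² = 19.35 u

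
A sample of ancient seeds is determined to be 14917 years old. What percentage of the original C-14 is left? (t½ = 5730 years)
N/N₀ = (1/2)^(t/t½) = 0.1646 = 16.5%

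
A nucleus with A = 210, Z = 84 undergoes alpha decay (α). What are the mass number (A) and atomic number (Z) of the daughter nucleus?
Daughter: A = 206, Z = 82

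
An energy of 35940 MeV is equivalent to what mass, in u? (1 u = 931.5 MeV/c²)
m = E/c² = 38.58 u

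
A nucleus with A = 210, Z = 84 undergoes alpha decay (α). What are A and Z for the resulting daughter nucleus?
Daughter: A = 206, Z = 82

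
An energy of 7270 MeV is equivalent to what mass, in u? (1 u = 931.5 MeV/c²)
m = E/c² = 7.805 u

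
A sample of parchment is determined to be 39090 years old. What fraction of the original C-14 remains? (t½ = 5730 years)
N/N₀ = (1/2)^(t/t½) = 0.008838 = 0.884%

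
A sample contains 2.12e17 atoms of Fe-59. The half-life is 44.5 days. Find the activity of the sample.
A = λN = 3.302e15 decays/day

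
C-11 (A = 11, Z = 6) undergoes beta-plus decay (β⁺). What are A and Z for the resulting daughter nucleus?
Daughter: A = 11, Z = 5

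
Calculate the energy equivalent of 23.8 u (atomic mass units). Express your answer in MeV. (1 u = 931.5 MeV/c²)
E = mc² = 22170 MeV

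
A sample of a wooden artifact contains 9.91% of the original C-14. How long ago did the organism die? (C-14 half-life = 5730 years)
Age = t½ × log₂(1/ratio) = 19110 years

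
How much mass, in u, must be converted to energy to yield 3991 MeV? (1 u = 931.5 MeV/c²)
m = E/c² = 4.284 u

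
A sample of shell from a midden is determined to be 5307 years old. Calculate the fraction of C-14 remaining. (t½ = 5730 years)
N/N₀ = (1/2)^(t/t½) = 0.5263 = 52.6%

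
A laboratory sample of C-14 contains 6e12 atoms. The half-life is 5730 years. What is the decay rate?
A = λN = 7.258e8 decays/year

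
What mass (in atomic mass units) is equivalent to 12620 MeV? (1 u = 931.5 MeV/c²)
m = E/c² = 13.55 u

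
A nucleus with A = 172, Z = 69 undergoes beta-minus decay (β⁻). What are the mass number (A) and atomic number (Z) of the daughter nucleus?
Daughter: A = 172, Z = 70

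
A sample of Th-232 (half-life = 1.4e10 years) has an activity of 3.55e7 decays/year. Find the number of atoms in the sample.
N = A/λ = 7.17e17 atoms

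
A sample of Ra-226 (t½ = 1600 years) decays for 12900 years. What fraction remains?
N/N₀ = (1/2)^(t/t½) = 0.003741 = 0.374%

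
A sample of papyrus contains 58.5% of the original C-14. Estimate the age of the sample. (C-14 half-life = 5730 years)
Age = t½ × log₂(1/ratio) = 4432 years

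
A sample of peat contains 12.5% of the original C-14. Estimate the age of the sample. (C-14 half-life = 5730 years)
Age = t½ × log₂(1/ratio) = 17190 years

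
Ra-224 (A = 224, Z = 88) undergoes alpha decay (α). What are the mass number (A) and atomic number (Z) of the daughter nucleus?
Daughter: A = 220, Z = 86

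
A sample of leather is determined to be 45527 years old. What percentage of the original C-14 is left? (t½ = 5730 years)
N/N₀ = (1/2)^(t/t½) = 0.004057 = 0.406%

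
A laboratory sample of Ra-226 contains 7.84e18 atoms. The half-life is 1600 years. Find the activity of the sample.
A = λN = 3.396e15 decays/year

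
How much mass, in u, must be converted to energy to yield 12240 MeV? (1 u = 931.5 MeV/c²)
m = E/c² = 13.14 u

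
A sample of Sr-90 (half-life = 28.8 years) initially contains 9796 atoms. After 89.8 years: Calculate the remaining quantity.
N = N₀(1/2)^(t/t½) = 1128 atoms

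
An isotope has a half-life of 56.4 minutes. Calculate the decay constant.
λ = ln(2)/t½ = 0.01229 minute⁻¹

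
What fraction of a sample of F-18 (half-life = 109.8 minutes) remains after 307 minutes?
N/N₀ = (1/2)^(t/t½) = 0.144 = 14.4%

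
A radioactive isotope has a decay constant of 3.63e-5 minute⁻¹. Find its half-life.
t½ = ln(2)/λ = 19090 minutes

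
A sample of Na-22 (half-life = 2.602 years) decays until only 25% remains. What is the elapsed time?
t = t½ × log₂(N₀/N) = 5.204 years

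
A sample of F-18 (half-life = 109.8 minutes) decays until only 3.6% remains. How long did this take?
t = t½ × log₂(N₀/N) = 526.6 minutes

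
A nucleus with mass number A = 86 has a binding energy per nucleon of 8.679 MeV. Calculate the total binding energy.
B.E. = 8.679 × 86 = 746.4 MeV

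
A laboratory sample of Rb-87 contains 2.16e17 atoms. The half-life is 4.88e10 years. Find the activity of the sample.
A = λN = 3.068e6 decays/year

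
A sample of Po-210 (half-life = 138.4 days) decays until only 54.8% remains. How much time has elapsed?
t = t½ × log₂(N₀/N) = 120.1 days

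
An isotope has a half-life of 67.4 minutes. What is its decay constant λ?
λ = ln(2)/t½ = 0.01028 minute⁻¹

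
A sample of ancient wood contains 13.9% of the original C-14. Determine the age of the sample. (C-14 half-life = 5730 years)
Age = t½ × log₂(1/ratio) = 16310 years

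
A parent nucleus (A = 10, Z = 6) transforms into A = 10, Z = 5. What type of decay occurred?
ΔA = 0, ΔZ = -1 ⇒ beta-plus decay (β⁺) or electron capture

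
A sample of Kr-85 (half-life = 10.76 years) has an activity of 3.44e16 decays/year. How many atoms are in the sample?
N = A/λ = 5.34e17 atoms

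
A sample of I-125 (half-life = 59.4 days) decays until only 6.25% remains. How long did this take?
t = t½ × log₂(N₀/N) = 237.6 days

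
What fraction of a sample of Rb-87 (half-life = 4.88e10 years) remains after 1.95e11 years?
N/N₀ = (1/2)^(t/t½) = 0.06268 = 6.27%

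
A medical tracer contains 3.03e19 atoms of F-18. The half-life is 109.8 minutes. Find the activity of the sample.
A = λN = 1.913e17 decays/minute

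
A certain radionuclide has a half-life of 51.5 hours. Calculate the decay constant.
λ = ln(2)/t½ = 0.01346 hour⁻¹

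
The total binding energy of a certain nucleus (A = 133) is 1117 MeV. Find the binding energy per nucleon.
B.E./A = 1117/133 = 8.398 MeV/nucleon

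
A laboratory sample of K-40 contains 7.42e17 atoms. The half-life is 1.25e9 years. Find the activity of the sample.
A = λN = 4.115e8 decays/year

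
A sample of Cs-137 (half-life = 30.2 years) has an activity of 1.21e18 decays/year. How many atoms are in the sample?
N = A/λ = 5.272e19 atoms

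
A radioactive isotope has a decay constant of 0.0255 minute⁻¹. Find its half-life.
t½ = ln(2)/λ = 27.18 minutes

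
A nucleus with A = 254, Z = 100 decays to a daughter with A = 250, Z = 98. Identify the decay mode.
ΔA = -4, ΔZ = -2 ⇒ alpha decay (α)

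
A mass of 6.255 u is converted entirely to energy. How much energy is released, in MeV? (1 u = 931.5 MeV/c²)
E = mc² = 5827 MeV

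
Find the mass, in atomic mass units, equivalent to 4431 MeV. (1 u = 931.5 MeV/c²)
m = E/c² = 4.757 u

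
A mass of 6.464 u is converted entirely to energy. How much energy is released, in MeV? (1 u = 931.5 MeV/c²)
E = mc² = 6021 MeV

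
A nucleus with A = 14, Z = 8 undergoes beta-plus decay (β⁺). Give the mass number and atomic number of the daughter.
Daughter: A = 14, Z = 7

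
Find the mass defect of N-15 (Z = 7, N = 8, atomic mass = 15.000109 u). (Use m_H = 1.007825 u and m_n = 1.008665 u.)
Δm = Z·m_H + N·m_n − M = 0.124 u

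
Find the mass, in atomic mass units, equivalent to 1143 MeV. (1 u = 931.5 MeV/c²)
m = E/c² = 1.227 u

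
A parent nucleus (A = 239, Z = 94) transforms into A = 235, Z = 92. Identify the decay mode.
ΔA = -4, ΔZ = -2 ⇒ alpha decay (α)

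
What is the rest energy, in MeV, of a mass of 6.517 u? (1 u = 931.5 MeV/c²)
E = mc² = 6071 MeV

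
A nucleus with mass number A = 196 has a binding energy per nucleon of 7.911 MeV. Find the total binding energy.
B.E. = 7.911 × 196 = 1551 MeV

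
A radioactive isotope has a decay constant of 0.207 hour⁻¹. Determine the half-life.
t½ = ln(2)/λ = 3.349 hours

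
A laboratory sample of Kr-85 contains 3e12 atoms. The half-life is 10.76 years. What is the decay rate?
A = λN = 1.933e11 decays/year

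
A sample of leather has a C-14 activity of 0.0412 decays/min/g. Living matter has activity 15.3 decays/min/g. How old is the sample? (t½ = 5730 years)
Age = t½ × log₂(A₀/A) = 48920 years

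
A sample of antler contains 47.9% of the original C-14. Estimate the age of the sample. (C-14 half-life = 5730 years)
Age = t½ × log₂(1/ratio) = 6085 years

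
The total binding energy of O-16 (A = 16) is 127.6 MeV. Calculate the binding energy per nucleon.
B.E./A = 127.6/16 = 7.975 MeV/nucleon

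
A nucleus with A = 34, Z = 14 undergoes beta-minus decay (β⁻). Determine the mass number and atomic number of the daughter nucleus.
Daughter: A = 34, Z = 15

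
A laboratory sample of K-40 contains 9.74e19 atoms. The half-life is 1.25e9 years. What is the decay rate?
A = λN = 5.401e10 decays/year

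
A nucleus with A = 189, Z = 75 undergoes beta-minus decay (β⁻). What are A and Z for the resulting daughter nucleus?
Daughter: A = 189, Z = 76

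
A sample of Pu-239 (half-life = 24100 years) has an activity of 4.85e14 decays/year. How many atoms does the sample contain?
N = A/λ = 1.686e19 atoms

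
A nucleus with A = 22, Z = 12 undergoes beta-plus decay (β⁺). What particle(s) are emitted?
β⁺: positron (e⁺) + neutrino (νₑ)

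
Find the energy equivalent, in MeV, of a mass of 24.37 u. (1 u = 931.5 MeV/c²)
E = mc² = 22700 MeV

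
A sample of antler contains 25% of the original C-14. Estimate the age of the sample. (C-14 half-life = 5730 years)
Age = t½ × log₂(1/ratio) = 11460 years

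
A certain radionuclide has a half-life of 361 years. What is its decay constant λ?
λ = ln(2)/t½ = 0.00192 year⁻¹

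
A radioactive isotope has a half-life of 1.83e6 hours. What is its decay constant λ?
λ = ln(2)/t½ = 3.788e-7 hour⁻¹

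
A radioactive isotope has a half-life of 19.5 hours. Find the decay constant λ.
λ = ln(2)/t½ = 0.03555 hour⁻¹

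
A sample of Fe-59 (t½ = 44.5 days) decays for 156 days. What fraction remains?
N/N₀ = (1/2)^(t/t½) = 0.08804 = 8.8%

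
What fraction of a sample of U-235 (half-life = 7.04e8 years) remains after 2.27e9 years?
N/N₀ = (1/2)^(t/t½) = 0.107 = 10.7%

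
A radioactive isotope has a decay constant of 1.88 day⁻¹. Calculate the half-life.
t½ = ln(2)/λ = 0.3687 days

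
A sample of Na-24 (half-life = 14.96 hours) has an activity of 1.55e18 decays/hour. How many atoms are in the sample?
N = A/λ = 3.345e19 atoms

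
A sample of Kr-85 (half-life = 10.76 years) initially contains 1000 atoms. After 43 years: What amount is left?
N = N₀(1/2)^(t/t½) = 62.66 atoms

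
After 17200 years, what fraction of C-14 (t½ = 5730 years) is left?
N/N₀ = (1/2)^(t/t½) = 0.1248 = 12.5%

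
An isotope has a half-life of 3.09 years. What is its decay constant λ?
λ = ln(2)/t½ = 0.2243 year⁻¹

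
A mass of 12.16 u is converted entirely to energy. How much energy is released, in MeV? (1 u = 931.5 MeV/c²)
E = mc² = 11330 MeV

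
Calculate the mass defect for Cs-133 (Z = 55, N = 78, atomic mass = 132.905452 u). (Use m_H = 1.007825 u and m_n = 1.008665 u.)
Δm = Z·m_H + N·m_n − M = 1.201 u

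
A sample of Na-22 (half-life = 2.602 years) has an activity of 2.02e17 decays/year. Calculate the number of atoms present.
N = A/λ = 7.583e17 atoms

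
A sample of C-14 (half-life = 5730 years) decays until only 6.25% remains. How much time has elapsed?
t = t½ × log₂(N₀/N) = 22920 years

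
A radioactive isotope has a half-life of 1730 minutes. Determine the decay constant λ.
λ = ln(2)/t½ = 4.007e-4 minute⁻¹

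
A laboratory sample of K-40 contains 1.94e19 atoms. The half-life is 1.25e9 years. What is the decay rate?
A = λN = 1.076e10 decays/year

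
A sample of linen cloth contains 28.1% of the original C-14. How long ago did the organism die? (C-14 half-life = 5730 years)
Age = t½ × log₂(1/ratio) = 10490 years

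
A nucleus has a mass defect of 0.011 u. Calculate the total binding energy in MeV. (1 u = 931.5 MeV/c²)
B.E. = Δm × 931.5 = 10.25 MeV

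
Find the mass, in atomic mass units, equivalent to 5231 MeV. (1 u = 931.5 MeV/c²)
m = E/c² = 5.616 u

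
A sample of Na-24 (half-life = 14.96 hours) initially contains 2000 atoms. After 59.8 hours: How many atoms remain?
N = N₀(1/2)^(t/t½) = 125.2 atoms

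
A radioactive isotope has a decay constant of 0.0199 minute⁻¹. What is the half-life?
t½ = ln(2)/λ = 34.83 minutes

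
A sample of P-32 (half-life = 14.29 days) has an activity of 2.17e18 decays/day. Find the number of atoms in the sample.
N = A/λ = 4.474e19 atoms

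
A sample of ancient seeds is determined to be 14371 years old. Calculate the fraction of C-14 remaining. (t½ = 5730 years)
N/N₀ = (1/2)^(t/t½) = 0.1758 = 17.6%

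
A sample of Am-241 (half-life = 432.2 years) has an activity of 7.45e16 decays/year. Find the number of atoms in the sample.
N = A/λ = 4.645e19 atoms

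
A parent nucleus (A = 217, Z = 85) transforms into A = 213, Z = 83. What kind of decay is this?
ΔA = -4, ΔZ = -2 ⇒ alpha decay (α)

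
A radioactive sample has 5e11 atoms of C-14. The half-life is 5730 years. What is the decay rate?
A = λN = 6.048e7 decays/year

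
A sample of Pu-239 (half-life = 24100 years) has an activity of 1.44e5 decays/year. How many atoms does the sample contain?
N = A/λ = 5.007e9 atoms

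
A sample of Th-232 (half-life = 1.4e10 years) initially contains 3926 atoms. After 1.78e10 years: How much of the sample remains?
N = N₀(1/2)^(t/t½) = 1626 atoms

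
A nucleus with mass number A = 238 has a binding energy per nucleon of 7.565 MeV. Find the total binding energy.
B.E. = 7.565 × 238 = 1800 MeV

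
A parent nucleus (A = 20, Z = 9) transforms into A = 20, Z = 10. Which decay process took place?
ΔA = 0, ΔZ = +1 ⇒ beta-minus decay (β⁻)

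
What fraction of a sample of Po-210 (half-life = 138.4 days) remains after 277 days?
N/N₀ = (1/2)^(t/t½) = 0.2497 = 25%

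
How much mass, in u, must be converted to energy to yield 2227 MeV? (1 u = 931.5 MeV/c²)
m = E/c² = 2.391 u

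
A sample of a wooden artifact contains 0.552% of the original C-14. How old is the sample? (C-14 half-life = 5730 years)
Age = t½ × log₂(1/ratio) = 42980 years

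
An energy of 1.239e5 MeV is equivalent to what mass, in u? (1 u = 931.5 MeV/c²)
m = E/c² = 133 u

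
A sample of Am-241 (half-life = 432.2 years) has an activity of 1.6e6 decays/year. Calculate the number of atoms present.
N = A/λ = 9.977e8 atoms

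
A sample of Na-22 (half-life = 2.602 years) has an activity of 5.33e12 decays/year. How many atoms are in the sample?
N = A/λ = 2.001e13 atoms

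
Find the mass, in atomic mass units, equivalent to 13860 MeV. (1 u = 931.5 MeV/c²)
m = E/c² = 14.88 u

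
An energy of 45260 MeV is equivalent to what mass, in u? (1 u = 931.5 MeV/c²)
m = E/c² = 48.59 u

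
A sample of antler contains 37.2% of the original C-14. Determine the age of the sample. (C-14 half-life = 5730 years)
Age = t½ × log₂(1/ratio) = 8175 years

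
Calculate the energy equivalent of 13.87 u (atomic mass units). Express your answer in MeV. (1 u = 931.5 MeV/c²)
E = mc² = 12920 MeV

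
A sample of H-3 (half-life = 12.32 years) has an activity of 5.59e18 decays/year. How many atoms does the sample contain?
N = A/λ = 9.936e19 atoms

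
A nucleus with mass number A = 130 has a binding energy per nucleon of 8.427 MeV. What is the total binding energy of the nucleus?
B.E. = 8.427 × 130 = 1096 MeV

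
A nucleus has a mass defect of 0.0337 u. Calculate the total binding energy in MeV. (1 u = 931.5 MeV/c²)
B.E. = Δm × 931.5 = 31.39 MeV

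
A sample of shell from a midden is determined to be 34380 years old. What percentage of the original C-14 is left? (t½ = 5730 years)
N/N₀ = (1/2)^(t/t½) = 0.01562 = 1.56%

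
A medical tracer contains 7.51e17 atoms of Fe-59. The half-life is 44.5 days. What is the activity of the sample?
A = λN = 1.17e16 decays/day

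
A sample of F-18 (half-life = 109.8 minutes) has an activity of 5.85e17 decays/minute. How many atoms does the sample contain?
N = A/λ = 9.267e19 atoms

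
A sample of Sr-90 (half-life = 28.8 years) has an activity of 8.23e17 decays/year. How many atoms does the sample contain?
N = A/λ = 3.42e19 atoms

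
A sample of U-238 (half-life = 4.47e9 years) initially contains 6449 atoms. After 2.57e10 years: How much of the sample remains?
N = N₀(1/2)^(t/t½) = 119.9 atoms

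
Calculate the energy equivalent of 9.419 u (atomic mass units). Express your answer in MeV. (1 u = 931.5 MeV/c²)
E = mc² = 8774 MeV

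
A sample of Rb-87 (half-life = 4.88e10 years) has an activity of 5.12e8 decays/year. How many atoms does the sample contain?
N = A/λ = 3.605e19 atoms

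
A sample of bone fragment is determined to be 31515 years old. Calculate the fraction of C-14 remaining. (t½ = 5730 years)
N/N₀ = (1/2)^(t/t½) = 0.0221 = 2.21%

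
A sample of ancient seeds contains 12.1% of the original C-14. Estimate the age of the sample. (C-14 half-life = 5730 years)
Age = t½ × log₂(1/ratio) = 17460 years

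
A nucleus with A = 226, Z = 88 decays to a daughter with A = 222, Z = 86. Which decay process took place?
ΔA = -4, ΔZ = -2 ⇒ alpha decay (α)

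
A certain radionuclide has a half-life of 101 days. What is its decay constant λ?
λ = ln(2)/t½ = 0.006863 day⁻¹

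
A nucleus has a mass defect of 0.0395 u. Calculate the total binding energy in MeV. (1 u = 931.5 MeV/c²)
B.E. = Δm × 931.5 = 36.79 MeV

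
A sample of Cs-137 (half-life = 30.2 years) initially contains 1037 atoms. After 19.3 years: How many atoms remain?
N = N₀(1/2)^(t/t½) = 665.9 atoms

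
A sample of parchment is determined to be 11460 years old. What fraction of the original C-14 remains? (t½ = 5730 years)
N/N₀ = (1/2)^(t/t½) = 0.25 = 25%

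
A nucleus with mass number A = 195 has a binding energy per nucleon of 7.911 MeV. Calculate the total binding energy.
B.E. = 7.911 × 195 = 1543 MeV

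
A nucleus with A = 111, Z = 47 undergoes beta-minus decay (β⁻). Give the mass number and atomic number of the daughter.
Daughter: A = 111, Z = 48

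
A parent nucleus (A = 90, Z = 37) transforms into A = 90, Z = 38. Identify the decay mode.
ΔA = 0, ΔZ = +1 ⇒ beta-minus decay (β⁻)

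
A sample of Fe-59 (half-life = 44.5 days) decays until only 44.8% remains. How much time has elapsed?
t = t½ × log₂(N₀/N) = 51.55 days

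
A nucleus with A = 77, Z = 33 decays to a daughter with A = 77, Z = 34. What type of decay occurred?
ΔA = 0, ΔZ = +1 ⇒ beta-minus decay (β⁻)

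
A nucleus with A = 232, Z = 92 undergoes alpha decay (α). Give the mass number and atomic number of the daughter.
Daughter: A = 228, Z = 90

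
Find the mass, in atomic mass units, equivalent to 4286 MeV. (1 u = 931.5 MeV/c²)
m = E/c² = 4.601 u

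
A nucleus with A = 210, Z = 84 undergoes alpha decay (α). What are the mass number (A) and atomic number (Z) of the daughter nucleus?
Daughter: A = 206, Z = 82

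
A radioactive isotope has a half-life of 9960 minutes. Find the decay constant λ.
λ = ln(2)/t½ = 6.959e-5 minute⁻¹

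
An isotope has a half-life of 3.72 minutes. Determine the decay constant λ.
λ = ln(2)/t½ = 0.1863 minute⁻¹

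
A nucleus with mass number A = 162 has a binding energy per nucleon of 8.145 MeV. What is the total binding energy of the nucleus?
B.E. = 8.145 × 162 = 1319 MeV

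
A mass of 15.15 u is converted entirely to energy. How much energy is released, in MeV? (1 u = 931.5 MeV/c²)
E = mc² = 14110 MeV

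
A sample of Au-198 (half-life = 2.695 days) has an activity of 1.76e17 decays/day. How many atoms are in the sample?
N = A/λ = 6.843e17 atoms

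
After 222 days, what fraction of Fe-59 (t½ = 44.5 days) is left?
N/N₀ = (1/2)^(t/t½) = 0.03149 = 3.15%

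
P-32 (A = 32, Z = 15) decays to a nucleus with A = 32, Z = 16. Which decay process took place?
ΔA = 0, ΔZ = +1 ⇒ beta-minus decay (β⁻)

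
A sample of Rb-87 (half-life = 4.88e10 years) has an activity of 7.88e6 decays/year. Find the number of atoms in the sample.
N = A/λ = 5.548e17 atoms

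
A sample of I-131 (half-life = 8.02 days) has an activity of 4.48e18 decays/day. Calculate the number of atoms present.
N = A/λ = 5.184e19 atoms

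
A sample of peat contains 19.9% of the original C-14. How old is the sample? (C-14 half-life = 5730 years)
Age = t½ × log₂(1/ratio) = 13350 years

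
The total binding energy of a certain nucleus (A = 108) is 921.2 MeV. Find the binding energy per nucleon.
B.E./A = 921.2/108 = 8.53 MeV/nucleon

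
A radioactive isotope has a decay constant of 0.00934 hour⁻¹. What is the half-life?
t½ = ln(2)/λ = 74.21 hours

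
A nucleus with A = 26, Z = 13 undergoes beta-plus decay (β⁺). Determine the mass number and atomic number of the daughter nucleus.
Daughter: A = 26, Z = 12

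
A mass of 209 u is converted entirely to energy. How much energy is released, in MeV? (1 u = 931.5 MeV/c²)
E = mc² = 1.947e5 MeV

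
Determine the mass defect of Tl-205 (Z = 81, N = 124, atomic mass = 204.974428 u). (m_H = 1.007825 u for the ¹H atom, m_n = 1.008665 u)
Δm = Z·m_H + N·m_n − M = 1.734 u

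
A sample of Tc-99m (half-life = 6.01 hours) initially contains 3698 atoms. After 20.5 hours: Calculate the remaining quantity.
N = N₀(1/2)^(t/t½) = 347.7 atoms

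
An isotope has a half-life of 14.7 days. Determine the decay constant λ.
λ = ln(2)/t½ = 0.04715 day⁻¹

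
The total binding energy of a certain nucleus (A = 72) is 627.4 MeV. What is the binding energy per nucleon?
B.E./A = 627.4/72 = 8.714 MeV/nucleon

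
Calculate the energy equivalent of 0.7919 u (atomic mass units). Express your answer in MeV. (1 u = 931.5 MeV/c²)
E = mc² = 737.7 MeV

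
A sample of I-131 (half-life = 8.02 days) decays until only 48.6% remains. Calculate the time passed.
t = t½ × log₂(N₀/N) = 8.349 days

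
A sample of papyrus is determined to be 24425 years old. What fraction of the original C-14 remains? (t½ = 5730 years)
N/N₀ = (1/2)^(t/t½) = 0.0521 = 5.21%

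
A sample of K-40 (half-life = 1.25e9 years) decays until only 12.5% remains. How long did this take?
t = t½ × log₂(N₀/N) = 3.75e9 years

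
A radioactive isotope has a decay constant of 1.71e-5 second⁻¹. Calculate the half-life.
t½ = ln(2)/λ = 40530 seconds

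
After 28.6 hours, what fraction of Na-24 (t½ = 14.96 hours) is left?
N/N₀ = (1/2)^(t/t½) = 0.2658 = 26.6%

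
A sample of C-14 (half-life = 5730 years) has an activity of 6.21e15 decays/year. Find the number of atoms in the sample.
N = A/λ = 5.134e19 atoms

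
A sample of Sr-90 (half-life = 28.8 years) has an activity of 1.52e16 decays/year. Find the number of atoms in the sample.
N = A/λ = 6.316e17 atoms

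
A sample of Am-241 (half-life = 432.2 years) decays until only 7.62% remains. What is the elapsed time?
t = t½ × log₂(N₀/N) = 1605 years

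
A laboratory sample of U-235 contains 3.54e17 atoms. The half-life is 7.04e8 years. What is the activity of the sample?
A = λN = 3.485e8 decays/year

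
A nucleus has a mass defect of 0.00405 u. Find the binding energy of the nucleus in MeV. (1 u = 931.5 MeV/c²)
B.E. = Δm × 931.5 = 3.773 MeV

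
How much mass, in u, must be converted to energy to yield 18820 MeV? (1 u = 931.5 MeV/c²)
m = E/c² = 20.2 u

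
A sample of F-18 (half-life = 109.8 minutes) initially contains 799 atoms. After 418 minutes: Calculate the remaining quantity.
N = N₀(1/2)^(t/t½) = 57.09 atoms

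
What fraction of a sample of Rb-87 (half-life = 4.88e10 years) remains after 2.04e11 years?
N/N₀ = (1/2)^(t/t½) = 0.05516 = 5.52%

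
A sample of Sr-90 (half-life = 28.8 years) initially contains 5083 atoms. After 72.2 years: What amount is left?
N = N₀(1/2)^(t/t½) = 894.2 atoms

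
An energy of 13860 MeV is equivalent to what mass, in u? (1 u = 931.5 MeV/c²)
m = E/c² = 14.88 u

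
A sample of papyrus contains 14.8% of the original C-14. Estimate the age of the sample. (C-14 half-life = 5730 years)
Age = t½ × log₂(1/ratio) = 15790 years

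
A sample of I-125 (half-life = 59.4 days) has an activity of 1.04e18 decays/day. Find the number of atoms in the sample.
N = A/λ = 8.912e19 atoms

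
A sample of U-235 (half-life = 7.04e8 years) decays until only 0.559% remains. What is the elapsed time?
t = t½ × log₂(N₀/N) = 5.268e9 years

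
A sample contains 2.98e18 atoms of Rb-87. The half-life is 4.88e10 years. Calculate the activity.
A = λN = 4.233e7 decays/year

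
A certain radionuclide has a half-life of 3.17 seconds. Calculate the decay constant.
λ = ln(2)/t½ = 0.2187 second⁻¹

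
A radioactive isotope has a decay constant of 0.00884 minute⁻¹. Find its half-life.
t½ = ln(2)/λ = 78.41 minutes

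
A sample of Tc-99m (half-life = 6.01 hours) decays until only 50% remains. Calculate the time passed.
t = t½ × log₂(N₀/N) = 6.01 hours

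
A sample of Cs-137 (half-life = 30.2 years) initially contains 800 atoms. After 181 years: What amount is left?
N = N₀(1/2)^(t/t½) = 12.56 atoms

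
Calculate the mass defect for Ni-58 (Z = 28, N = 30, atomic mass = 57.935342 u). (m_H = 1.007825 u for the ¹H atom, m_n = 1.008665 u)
Δm = Z·m_H + N·m_n − M = 0.5437 u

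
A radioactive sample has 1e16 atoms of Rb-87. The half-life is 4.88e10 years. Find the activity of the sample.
A = λN = 1.42e5 decays/year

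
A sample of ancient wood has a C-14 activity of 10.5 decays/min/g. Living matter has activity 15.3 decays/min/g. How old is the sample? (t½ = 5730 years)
Age = t½ × log₂(A₀/A) = 3112 years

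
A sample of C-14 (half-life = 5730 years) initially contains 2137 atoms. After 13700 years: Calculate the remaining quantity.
N = N₀(1/2)^(t/t½) = 407.4 atoms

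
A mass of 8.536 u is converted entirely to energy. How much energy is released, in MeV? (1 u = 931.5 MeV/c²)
E = mc² = 7951 MeV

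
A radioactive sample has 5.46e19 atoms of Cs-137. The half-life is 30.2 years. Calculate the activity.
A = λN = 1.253e18 decays/year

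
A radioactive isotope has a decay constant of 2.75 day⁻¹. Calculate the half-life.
t½ = ln(2)/λ = 0.2521 days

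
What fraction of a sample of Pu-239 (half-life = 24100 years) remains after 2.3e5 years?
N/N₀ = (1/2)^(t/t½) = 0.00134 = 0.134%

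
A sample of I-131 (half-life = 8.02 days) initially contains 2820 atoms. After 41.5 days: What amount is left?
N = N₀(1/2)^(t/t½) = 78.08 atoms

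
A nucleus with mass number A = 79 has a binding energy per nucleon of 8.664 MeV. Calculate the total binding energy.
B.E. = 8.664 × 79 = 684.5 MeV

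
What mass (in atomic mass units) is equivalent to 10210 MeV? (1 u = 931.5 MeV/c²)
m = E/c² = 10.96 u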